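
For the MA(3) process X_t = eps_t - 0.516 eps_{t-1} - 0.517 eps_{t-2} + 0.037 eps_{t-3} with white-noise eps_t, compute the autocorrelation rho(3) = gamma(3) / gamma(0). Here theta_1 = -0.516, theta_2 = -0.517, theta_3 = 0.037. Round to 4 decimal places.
\rho(3) = 0.0241

For an MA(q) process with theta_0 = 1, the autocovariance is
  gamma(k) = sigma^2 * sum_{i=0..q-k} theta_i * theta_{i+k},
and rho(k) = gamma(k) / gamma(0). Sigma^2 cancels.
  numerator   = (1)*(0.037) = 0.037.
  denominator = (1)^2 + (-0.516)^2 + (-0.517)^2 + (0.037)^2 = 1.534914.
  rho(3) = 0.037 / 1.534914 = 0.0241.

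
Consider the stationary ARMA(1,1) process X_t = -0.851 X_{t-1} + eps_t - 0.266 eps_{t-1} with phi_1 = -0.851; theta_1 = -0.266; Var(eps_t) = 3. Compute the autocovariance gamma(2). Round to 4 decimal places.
\gamma(2) = 12.6804

Multiply the model equation by X_{t-k} and take expectations. With theta_0 = psi_0 = 1 and psi_j the MA(infinity) weights, this gives
  gamma(k) - sum_i phi_i gamma(k-i) = c_k,
  c_k = sigma^2 * sum_{j=k..q} theta_j psi_{j-k}   (c_k = 0 for k > q),
using gamma(-m) = gamma(m).
psi-weights needed (psi_j = theta_j + sum_i phi_i psi_{j-i}):
  psi_1 = theta_1 + phi_1 = -0.266 + (-0.851) = -1.117
Right-hand sides:
  c_0 = sigma^2 (1 + theta_1 psi_1) = 3 * (1 + (-0.266)(-1.117)) = 3 * 1.297122 = 3.891366
  c_1 = sigma^2 theta_1 = 3 * (-0.266) = -0.798
  c_2 = 0
Equations for k = 0 and k = 1 (AR order 1):
  gamma(0) = phi_1 gamma(1) + c_0
  gamma(1) = phi_1 gamma(0) + c_1
Substituting the second into the first: gamma(0) (1 - phi_1^2) = c_0 + phi_1 c_1, so
  gamma(0) = (c_0 + phi_1 c_1) / (1 - phi_1^2) = (3.891366 + (-0.851)(-0.798)) / (1 - (-0.851)^2) = 4.570464 / 0.275799 = 16.571721.
  gamma(1) = phi_1 gamma(0) + c_1 = (-0.851)(16.571721) + (-0.798) = -14.900534.
For k = 2 (> q): gamma(2) = phi_1 gamma(1) = (-0.851)(-14.900534) = 12.680355.
Therefore gamma(2) = 12.6804 (to 4 decimal places).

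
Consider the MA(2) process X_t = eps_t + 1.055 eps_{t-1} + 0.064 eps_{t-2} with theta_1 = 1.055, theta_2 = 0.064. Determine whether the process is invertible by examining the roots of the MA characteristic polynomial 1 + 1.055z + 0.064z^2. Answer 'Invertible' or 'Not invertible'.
\text{Invertible}

The MA(q) characteristic polynomial is P(z) = 1 + 1.055z + 0.064z^2.
Invertibility requires all roots to lie outside the unit circle, i.e. |z| > 1 for every root.
Set 1 + (1.055) z + (0.064) z^2 = 0, i.e. a z^2 + b z + c = 0 with a = 0.064, b = 1.055, c = 1.
Discriminant D = b^2 - 4ac = (1.055)^2 - 4*(0.064)*1 = 1.113025 - (0.256) = 0.857025.
D >= 0, so the roots are real: z = (-b +/- sqrt(D)) / (2a) = (-1.055 +/- 0.925756) / (0.128).
  z_1 = (-1.055 + 0.925756) / (0.128) = -1.0097,   |z_1| = 1.0097.
  z_2 = (-1.055 - 0.925756) / (0.128) = -15.4747,   |z_2| = 15.4747.
Moduli of all roots: 1.0097, 15.4747.
All moduli strictly greater than 1? Yes.
Verdict: Invertible.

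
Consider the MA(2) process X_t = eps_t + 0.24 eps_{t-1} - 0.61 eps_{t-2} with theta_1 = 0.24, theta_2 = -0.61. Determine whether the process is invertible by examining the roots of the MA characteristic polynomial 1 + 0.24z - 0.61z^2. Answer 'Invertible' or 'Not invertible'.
\text{Invertible}

The MA(q) characteristic polynomial is P(z) = 1 + 0.24z - 0.61z^2.
Invertibility requires all roots to lie outside the unit circle, i.e. |z| > 1 for every root.
Set 1 + (0.24) z + (-0.61) z^2 = 0, i.e. a z^2 + b z + c = 0 with a = -0.61, b = 0.24, c = 1.
Discriminant D = b^2 - 4ac = (0.24)^2 - 4*(-0.61)*1 = 0.0576 - (-2.44) = 2.4976.
D >= 0, so the roots are real: z = (-b +/- sqrt(D)) / (2a) = (-0.24 +/- 1.58038) / (-1.22).
  z_1 = (-0.24 + 1.58038) / (-1.22) = -1.0987,   |z_1| = 1.0987.
  z_2 = (-0.24 - 1.58038) / (-1.22) = 1.4921,   |z_2| = 1.4921.
Moduli of all roots: 1.0987, 1.4921.
All moduli strictly greater than 1? Yes.
Verdict: Invertible.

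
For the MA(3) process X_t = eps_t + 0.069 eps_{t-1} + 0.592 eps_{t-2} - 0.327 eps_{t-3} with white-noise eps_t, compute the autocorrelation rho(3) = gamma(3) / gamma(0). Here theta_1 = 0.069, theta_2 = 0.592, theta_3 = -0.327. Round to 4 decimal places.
\rho(3) = -0.2236

For an MA(q) process with theta_0 = 1, the autocovariance is
  gamma(k) = sigma^2 * sum_{i=0..q-k} theta_i * theta_{i+k},
and rho(k) = gamma(k) / gamma(0). Sigma^2 cancels.
  numerator   = (1)*(-0.327) = -0.327.
  denominator = (1)^2 + (0.069)^2 + (0.592)^2 + (-0.327)^2 = 1.462154.
  rho(3) = -0.327 / 1.462154 = -0.2236.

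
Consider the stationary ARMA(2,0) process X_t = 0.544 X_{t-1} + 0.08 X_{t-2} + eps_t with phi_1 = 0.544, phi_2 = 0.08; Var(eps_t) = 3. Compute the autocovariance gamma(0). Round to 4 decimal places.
\gamma(0) = 4.6425

Multiply the model equation by X_{t-k} and take expectations. With theta_0 = psi_0 = 1 and psi_j the MA(infinity) weights, this gives
  gamma(k) - sum_i phi_i gamma(k-i) = c_k,
  c_k = sigma^2 * sum_{j=k..q} theta_j psi_{j-k}   (c_k = 0 for k > q),
using gamma(-m) = gamma(m).
Pure AR (q = 0): c_0 = sigma^2 = 3, c_k = 0 for k >= 1.
Equations for k = 0, 1, 2 (AR order 2, c_2 = 0):
  (E0) gamma(0) = phi_1 gamma(1) + phi_2 gamma(2) + c_0
  (E1) gamma(1) = phi_1 gamma(0) + phi_2 gamma(1) + c_1
  (E2) gamma(2) = phi_1 gamma(1) + phi_2 gamma(0)
From (E1): gamma(1) = A gamma(0) + B with
  A = phi_1 / (1 - phi_2) = 0.544 / 0.92 = 0.591304,   B = c_1 / (1 - phi_2) = 0 / 0.92 = 0.
Insert (E2) into (E0): gamma(0) (1 - phi_2^2) = phi_1 (1 + phi_2) gamma(1) + c_0.
  phi_1 (1 + phi_2) = (0.544)(1.08) = 0.58752,   1 - phi_2^2 = 0.9936.
Replace gamma(1) by A gamma(0) + B and collect gamma(0):
  gamma(0) [0.9936 - (0.58752)(0.591304)] = c_0 = 3
  gamma(0) * 0.646197 = 3
  gamma(0) = 3 / 0.646197 = 4.642548.
Therefore gamma(0) = 4.6425 (to 4 decimal places).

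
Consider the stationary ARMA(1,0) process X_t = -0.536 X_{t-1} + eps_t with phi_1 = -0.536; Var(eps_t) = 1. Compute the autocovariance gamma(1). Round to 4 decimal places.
\gamma(1) = -0.7521

Multiply the model equation by X_{t-k} and take expectations. With theta_0 = psi_0 = 1 and psi_j the MA(infinity) weights, this gives
  gamma(k) - sum_i phi_i gamma(k-i) = c_k,
  c_k = sigma^2 * sum_{j=k..q} theta_j psi_{j-k}   (c_k = 0 for k > q),
using gamma(-m) = gamma(m).
Pure AR (q = 0): c_0 = sigma^2 = 1, c_k = 0 for k >= 1.
Equations for k = 0 and k = 1 (AR order 1):
  gamma(0) = phi_1 gamma(1) + c_0
  gamma(1) = phi_1 gamma(0) + c_1
Substituting the second into the first: gamma(0) (1 - phi_1^2) = c_0 + phi_1 c_1, so
  gamma(0) = c_0 / (1 - phi_1^2) = 1 / (1 - (-0.536)^2) = 1 / 0.712704 = 1.403107.
  gamma(1) = phi_1 gamma(0) = (-0.536)(1.403107) = -0.752065.
Therefore gamma(1) = -0.7521 (to 4 decimal places).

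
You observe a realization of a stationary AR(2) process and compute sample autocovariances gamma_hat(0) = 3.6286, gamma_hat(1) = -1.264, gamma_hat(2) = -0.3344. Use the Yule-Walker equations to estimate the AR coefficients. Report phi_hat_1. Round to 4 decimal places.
\hat\phi_{1} = -0.4330

The Yule-Walker equations for an AR(p) process read, in matrix form,
  Gamma_p phi = r_p,   with   (Gamma_p)_{ij} = gamma(|i - j|),
                       (r_p)_i = gamma(i),   i,j = 1..p.
Substitute the sample gammas (Toeplitz matrix and right-hand side of size 2):
  Gamma_p = [[3.6286, -1.264], [-1.264, 3.6286]]
  r_p     = [-1.264, -0.3344]
Written out:
  3.6286 phi_1 - 1.264 phi_2 = -1.264
  -1.264 phi_1 + 3.6286 phi_2 = -0.3344
Solve by Cramer's rule:
  det = gamma(0)^2 - gamma(1)^2 = (3.6286)^2 - (-1.264)^2 = 13.16673796 - 1.597696 = 11.56904196
  phi_hat_1 = [gamma(1) gamma(0) - gamma(1) gamma(2)] / det = [(-1.264)(3.6286) - (-1.264)(-0.3344)] / 11.56904196 = -5.009232 / 11.56904196 = -0.433
  phi_hat_2 = [gamma(0) gamma(2) - gamma(1)^2] / det = [(3.6286)(-0.3344) - (-1.264)^2] / 11.56904196 = -2.81109984 / 11.56904196 = -0.243
So phi_hat = [-0.4330, -0.2430].
Therefore phi_hat_1 = -0.4330.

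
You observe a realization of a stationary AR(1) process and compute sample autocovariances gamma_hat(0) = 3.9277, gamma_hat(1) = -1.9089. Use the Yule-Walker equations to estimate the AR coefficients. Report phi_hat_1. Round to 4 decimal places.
\hat\phi_{1} = -0.4860

The Yule-Walker equations for an AR(p) process read, in matrix form,
  Gamma_p phi = r_p,   with   (Gamma_p)_{ij} = gamma(|i - j|),
                       (r_p)_i = gamma(i),   i,j = 1..p.
Substitute the sample gammas (Toeplitz matrix and right-hand side of size 1):
  Gamma_p = [[3.9277]]
  r_p     = [-1.9089]
With p = 1 this is the single equation gamma(0) phi_1 = gamma(1):
  phi_hat_1 = gamma(1) / gamma(0) = -1.9089 / 3.9277 = -0.4860.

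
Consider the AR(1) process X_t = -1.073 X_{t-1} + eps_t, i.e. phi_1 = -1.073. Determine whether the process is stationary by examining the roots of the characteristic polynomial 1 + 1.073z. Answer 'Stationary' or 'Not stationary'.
\text{Not stationary}

The AR(p) characteristic polynomial is P(z) = 1 + 1.073z.
Stationarity requires all roots to lie outside the unit circle, i.e. |z| > 1 for every root.
This is linear in z: 1 + (1.073) z = 0  =>  z = -1/(1.073) = -0.931966,  |z| = 0.931966.
Moduli of all roots: 0.9320.
All moduli strictly greater than 1? No.
Verdict: Not stationary.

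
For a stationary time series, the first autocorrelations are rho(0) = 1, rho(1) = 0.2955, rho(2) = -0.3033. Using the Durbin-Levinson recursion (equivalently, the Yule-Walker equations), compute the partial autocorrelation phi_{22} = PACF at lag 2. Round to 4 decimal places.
\phi_{22} = -0.4280

The PACF at lag k is phi_{kk}, the last component of the solution
to the Yule-Walker system G_k phi = r_k where
  (G_k)_{ij} = rho(|i - j|), (r_k)_i = rho(i), i,j = 1..k.
Equivalently, Durbin-Levinson gives phi_{kk} iteratively:
  phi_{11} = rho(1)
  phi_{kk} = [rho(k) - sum_{j=1..k-1} phi_{k-1,j} rho(k-j)]
            / [1 - sum_{j=1..k-1} phi_{k-1,j} rho(j)],
  phi_{k,j} = phi_{k-1,j} - phi_{kk} phi_{k-1,k-j},  j = 1..k-1.
Step k = 1:
  phi_11 = rho(1) = 0.2955.
Step k = 2:
  phi_22 = [rho(2) - phi_11 rho(1)] / [1 - phi_11 rho(1)] = [-0.3033 - (0.2955)(0.2955)] / [1 - (0.2955)(0.2955)]
         = -0.39062025 / 0.91267975 = -0.428.
Therefore phi_{22} = -0.4280.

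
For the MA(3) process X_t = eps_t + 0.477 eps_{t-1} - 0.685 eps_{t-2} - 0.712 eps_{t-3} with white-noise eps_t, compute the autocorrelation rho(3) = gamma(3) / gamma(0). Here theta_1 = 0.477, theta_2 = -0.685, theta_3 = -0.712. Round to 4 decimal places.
\rho(3) = -0.3231

For an MA(q) process with theta_0 = 1, the autocovariance is
  gamma(k) = sigma^2 * sum_{i=0..q-k} theta_i * theta_{i+k},
and rho(k) = gamma(k) / gamma(0). Sigma^2 cancels.
  numerator   = (1)*(-0.712) = -0.712.
  denominator = (1)^2 + (0.477)^2 + (-0.685)^2 + (-0.712)^2 = 2.203698.
  rho(3) = -0.712 / 2.203698 = -0.3231.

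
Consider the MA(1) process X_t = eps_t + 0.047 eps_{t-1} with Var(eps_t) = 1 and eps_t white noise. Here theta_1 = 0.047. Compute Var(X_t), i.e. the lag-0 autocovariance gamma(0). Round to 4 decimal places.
\gamma(0) = 1.0022

For an MA(q) process X_t = eps_t + sum_i theta_i eps_{t-i} with
Var(eps_t) = sigma^2, the variance is
  gamma(0) = sigma^2 * (1 + sum_i theta_i^2).
  sum_i theta_i^2 = (0.047)^2 = 0.002209.
  gamma(0) = 1 * (1 + 0.002209) = 1 * 1.002209 = 1.002209, which rounds to 1.0022.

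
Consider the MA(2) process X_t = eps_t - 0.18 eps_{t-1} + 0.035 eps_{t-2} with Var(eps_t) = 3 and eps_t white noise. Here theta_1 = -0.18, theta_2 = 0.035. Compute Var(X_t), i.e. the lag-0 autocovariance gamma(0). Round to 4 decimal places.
\gamma(0) = 3.1009

For an MA(q) process X_t = eps_t + sum_i theta_i eps_{t-i} with
Var(eps_t) = sigma^2, the variance is
  gamma(0) = sigma^2 * (1 + sum_i theta_i^2).
  sum_i theta_i^2 = (-0.18)^2 + (0.035)^2 = 0.0324 + 0.001225 = 0.033625.
  gamma(0) = 3 * (1 + 0.033625) = 3 * 1.033625 = 3.100875, which rounds to 3.1009.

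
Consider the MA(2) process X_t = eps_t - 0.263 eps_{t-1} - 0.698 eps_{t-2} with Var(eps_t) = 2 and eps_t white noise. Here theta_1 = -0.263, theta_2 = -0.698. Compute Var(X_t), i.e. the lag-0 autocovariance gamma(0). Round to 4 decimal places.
\gamma(0) = 3.1127

For an MA(q) process X_t = eps_t + sum_i theta_i eps_{t-i} with
Var(eps_t) = sigma^2, the variance is
  gamma(0) = sigma^2 * (1 + sum_i theta_i^2).
  sum_i theta_i^2 = (-0.263)^2 + (-0.698)^2 = 0.069169 + 0.487204 = 0.556373.
  gamma(0) = 2 * (1 + 0.556373) = 2 * 1.556373 = 3.112746, which rounds to 3.1127.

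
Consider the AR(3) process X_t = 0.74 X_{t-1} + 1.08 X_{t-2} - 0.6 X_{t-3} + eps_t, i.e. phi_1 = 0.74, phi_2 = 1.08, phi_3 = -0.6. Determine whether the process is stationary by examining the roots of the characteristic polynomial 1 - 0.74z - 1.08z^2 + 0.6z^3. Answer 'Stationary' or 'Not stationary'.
\text{Not stationary}

The AR(p) characteristic polynomial is P(z) = 1 - 0.74z - 1.08z^2 + 0.6z^3.
Stationarity requires all roots to lie outside the unit circle, i.e. |z| > 1 for every root.
Degree 3: look for a simple real root z0 first, then factor out (1 - z/z0) and solve the remaining quadratic.
Testing z0 = 2: P(2) = 1 + (-0.74)(2) + (-1.08)(2)^2 + (0.6)(2)^3
  = 1 + (-1.48) + (-4.32) + (4.8) = 0.  So z_0 = 2 is a root, |z_0| = 2.
Divide out the factor (1 - 0.5 z) = (1 - z/z0) (since 1/z0 = 0.5):
  P(z) = (1 - 0.5 z)(1 + (-0.24) z + (-1.2) z^2)
  [check: z-coef -0.24 - (0.5) = -0.74; z^2-coef -1.2 - (0.5)(-0.24) = -1.08; z^3-coef -(0.5)(-1.2) = 0.6.]
Remaining roots from the quadratic factor 1 + (-0.24) z + (-1.2) z^2:
  Set 1 + (-0.24) z + (-1.2) z^2 = 0, i.e. a z^2 + b z + c = 0 with a = -1.2, b = -0.24, c = 1.
  Discriminant D = b^2 - 4ac = (-0.24)^2 - 4*(-1.2)*1 = 0.0576 - (-4.8) = 4.8576.
  D >= 0, so the roots are real: z = (-b +/- sqrt(D)) / (2a) = (0.24 +/- 2.203996) / (-2.4).
    z_1 = (0.24 + 2.203996) / (-2.4) = -1.0183,   |z_1| = 1.0183.
    z_2 = (0.24 - 2.203996) / (-2.4) = 0.8183,   |z_2| = 0.8183.
Moduli of all roots: 2.0000, 1.0183, 0.8183.
All moduli strictly greater than 1? No.
Verdict: Not stationary.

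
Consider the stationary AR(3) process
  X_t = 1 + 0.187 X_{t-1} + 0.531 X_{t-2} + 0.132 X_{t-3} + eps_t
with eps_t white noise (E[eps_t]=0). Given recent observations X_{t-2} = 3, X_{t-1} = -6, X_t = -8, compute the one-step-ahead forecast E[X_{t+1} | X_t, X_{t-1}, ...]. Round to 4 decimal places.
E[X_{t+1} \mid \mathcal F_t] = -3.2860

For an AR(p) model X_t = c + sum_i phi_i X_{t-i} + eps_t, the
one-step-ahead conditional mean is
  E[X_{t+1} | X_t, ...] = c + sum_i phi_i X_{t+1-i}.
Substitute known values:
  E[X_{t+1} | ...] = 1 + (0.187) * (-8) + (0.531) * (-6) + (0.132) * (3)
                   = -3.2860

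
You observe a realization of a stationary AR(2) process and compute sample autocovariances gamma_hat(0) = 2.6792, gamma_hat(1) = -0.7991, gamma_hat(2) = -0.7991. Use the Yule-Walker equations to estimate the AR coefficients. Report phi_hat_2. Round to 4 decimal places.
\hat\phi_{2} = -0.4250

The Yule-Walker equations for an AR(p) process read, in matrix form,
  Gamma_p phi = r_p,   with   (Gamma_p)_{ij} = gamma(|i - j|),
                       (r_p)_i = gamma(i),   i,j = 1..p.
Substitute the sample gammas (Toeplitz matrix and right-hand side of size 2):
  Gamma_p = [[2.6792, -0.7991], [-0.7991, 2.6792]]
  r_p     = [-0.7991, -0.7991]
Written out:
  2.6792 phi_1 - 0.7991 phi_2 = -0.7991
  -0.7991 phi_1 + 2.6792 phi_2 = -0.7991
Solve by Cramer's rule:
  det = gamma(0)^2 - gamma(1)^2 = (2.6792)^2 - (-0.7991)^2 = 7.17811264 - 0.63856081 = 6.53955183
  phi_hat_1 = [gamma(1) gamma(0) - gamma(1) gamma(2)] / det = [(-0.7991)(2.6792) - (-0.7991)(-0.7991)] / 6.53955183 = -2.77950953 / 6.53955183 = -0.425
  phi_hat_2 = [gamma(0) gamma(2) - gamma(1)^2] / det = [(2.6792)(-0.7991) - (-0.7991)^2] / 6.53955183 = -2.77950953 / 6.53955183 = -0.425
So phi_hat = [-0.4250, -0.4250].
Therefore phi_hat_2 = -0.4250.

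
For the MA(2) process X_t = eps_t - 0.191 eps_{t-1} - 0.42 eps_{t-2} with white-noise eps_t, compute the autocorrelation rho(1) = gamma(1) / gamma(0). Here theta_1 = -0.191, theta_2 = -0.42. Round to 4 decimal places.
\rho(1) = -0.0913

For an MA(q) process with theta_0 = 1, the autocovariance is
  gamma(k) = sigma^2 * sum_{i=0..q-k} theta_i * theta_{i+k},
and rho(k) = gamma(k) / gamma(0). Sigma^2 cancels.
  numerator   = (1)*(-0.191) + (-0.191)*(-0.42) = -0.11078.
  denominator = (1)^2 + (-0.191)^2 + (-0.42)^2 = 1.212881.
  rho(1) = -0.11078 / 1.212881 = -0.0913.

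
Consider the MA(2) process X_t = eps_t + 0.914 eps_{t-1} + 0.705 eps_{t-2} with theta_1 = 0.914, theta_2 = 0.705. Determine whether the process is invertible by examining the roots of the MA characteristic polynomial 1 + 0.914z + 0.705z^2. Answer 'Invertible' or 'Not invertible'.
\text{Invertible}

The MA(q) characteristic polynomial is P(z) = 1 + 0.914z + 0.705z^2.
Invertibility requires all roots to lie outside the unit circle, i.e. |z| > 1 for every root.
Set 1 + (0.914) z + (0.705) z^2 = 0, i.e. a z^2 + b z + c = 0 with a = 0.705, b = 0.914, c = 1.
Discriminant D = b^2 - 4ac = (0.914)^2 - 4*(0.705)*1 = 0.835396 - (2.82) = -1.984604.
D < 0, so the roots are the complex-conjugate pair z = (-b +/- i sqrt(-D)) / (2a) = -0.6482 +/- 0.9991i.
For a conjugate pair |z|^2 = z * conj(z) = (product of roots) = c/a = 1/(0.705) = 1.41844, so |z| = sqrt(1.41844) = 1.191 for both roots.
Moduli of all roots: 1.1910, 1.1910.
All moduli strictly greater than 1? Yes.
Verdict: Invertible.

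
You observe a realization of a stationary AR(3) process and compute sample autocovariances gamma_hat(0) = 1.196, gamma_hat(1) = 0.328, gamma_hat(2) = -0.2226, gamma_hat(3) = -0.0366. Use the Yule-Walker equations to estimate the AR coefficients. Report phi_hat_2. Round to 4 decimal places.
\hat\phi_{2} = -0.3290

The Yule-Walker equations for an AR(p) process read, in matrix form,
  Gamma_p phi = r_p,   with   (Gamma_p)_{ij} = gamma(|i - j|),
                       (r_p)_i = gamma(i),   i,j = 1..p.
Substitute the sample gammas (Toeplitz matrix and right-hand side of size 3):
  Gamma_p = [[1.196, 0.328, -0.2226], [0.328, 1.196, 0.328], [-0.2226, 0.328, 1.196]]
  r_p     = [0.328, -0.2226, -0.0366]
Written out (R1..R3):
  (R1) 1.196 phi_1 + 0.328 phi_2 - 0.2226 phi_3 = 0.328
  (R2) 0.328 phi_1 + 1.196 phi_2 + 0.328 phi_3 = -0.2226
  (R3) -0.2226 phi_1 + 0.328 phi_2 + 1.196 phi_3 = -0.0366
Gaussian elimination:
  R2 <- R2 - (0.328/1.196) R1 = R2 - (0.274247) R1:  1.106047 phi_2 + 0.389047 phi_3 = -0.312553
  R3 <- R3 - (-0.2226/1.196) R1 = R3 - (-0.18612) R1:  0.389047 phi_2 + 1.15457 phi_3 = 0.024447
  R3 <- R3 - (0.389047/1.106047) R2 = R3 - (0.351746) R2:  1.017724 phi_3 = 0.134387
Back-substitution:
  phi_hat_3 = 0.134387 / 1.017724 = 0.132046
  phi_hat_2 = (-0.312553 - (0.389047)(0.132046)) / 1.106047 = -0.329033
  phi_hat_1 = (0.328 - (0.328)(-0.329033) - (-0.2226)(0.132046)) / 1.196 = 0.38906
So phi_hat = [0.3891, -0.3290, 0.1320].
Therefore phi_hat_2 = -0.3290.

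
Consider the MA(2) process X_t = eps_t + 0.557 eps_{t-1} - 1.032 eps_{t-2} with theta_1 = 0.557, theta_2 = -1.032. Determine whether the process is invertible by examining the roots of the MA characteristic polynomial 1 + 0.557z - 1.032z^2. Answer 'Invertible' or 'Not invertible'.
\text{Not invertible}

The MA(q) characteristic polynomial is P(z) = 1 + 0.557z - 1.032z^2.
Invertibility requires all roots to lie outside the unit circle, i.e. |z| > 1 for every root.
Set 1 + (0.557) z + (-1.032) z^2 = 0, i.e. a z^2 + b z + c = 0 with a = -1.032, b = 0.557, c = 1.
Discriminant D = b^2 - 4ac = (0.557)^2 - 4*(-1.032)*1 = 0.310249 - (-4.128) = 4.438249.
D >= 0, so the roots are real: z = (-b +/- sqrt(D)) / (2a) = (-0.557 +/- 2.106715) / (-2.064).
  z_1 = (-0.557 + 2.106715) / (-2.064) = -0.7508,   |z_1| = 0.7508.
  z_2 = (-0.557 - 2.106715) / (-2.064) = 1.2906,   |z_2| = 1.2906.
Moduli of all roots: 0.7508, 1.2906.
All moduli strictly greater than 1? No.
Verdict: Not invertible.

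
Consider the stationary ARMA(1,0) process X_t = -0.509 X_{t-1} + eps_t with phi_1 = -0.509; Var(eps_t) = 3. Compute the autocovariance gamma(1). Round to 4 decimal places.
\gamma(1) = -2.0610

Multiply the model equation by X_{t-k} and take expectations. With theta_0 = psi_0 = 1 and psi_j the MA(infinity) weights, this gives
  gamma(k) - sum_i phi_i gamma(k-i) = c_k,
  c_k = sigma^2 * sum_{j=k..q} theta_j psi_{j-k}   (c_k = 0 for k > q),
using gamma(-m) = gamma(m).
Pure AR (q = 0): c_0 = sigma^2 = 3, c_k = 0 for k >= 1.
Equations for k = 0 and k = 1 (AR order 1):
  gamma(0) = phi_1 gamma(1) + c_0
  gamma(1) = phi_1 gamma(0) + c_1
Substituting the second into the first: gamma(0) (1 - phi_1^2) = c_0 + phi_1 c_1, so
  gamma(0) = c_0 / (1 - phi_1^2) = 3 / (1 - (-0.509)^2) = 3 / 0.740919 = 4.049026.
  gamma(1) = phi_1 gamma(0) = (-0.509)(4.049026) = -2.060954.
Therefore gamma(1) = -2.0610 (to 4 decimal places).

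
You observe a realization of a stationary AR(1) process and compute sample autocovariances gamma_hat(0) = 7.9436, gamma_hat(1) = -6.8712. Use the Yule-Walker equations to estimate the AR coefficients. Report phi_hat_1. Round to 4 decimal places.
\hat\phi_{1} = -0.8650

The Yule-Walker equations for an AR(p) process read, in matrix form,
  Gamma_p phi = r_p,   with   (Gamma_p)_{ij} = gamma(|i - j|),
                       (r_p)_i = gamma(i),   i,j = 1..p.
Substitute the sample gammas (Toeplitz matrix and right-hand side of size 1):
  Gamma_p = [[7.9436]]
  r_p     = [-6.8712]
With p = 1 this is the single equation gamma(0) phi_1 = gamma(1):
  phi_hat_1 = gamma(1) / gamma(0) = -6.8712 / 7.9436 = -0.8650.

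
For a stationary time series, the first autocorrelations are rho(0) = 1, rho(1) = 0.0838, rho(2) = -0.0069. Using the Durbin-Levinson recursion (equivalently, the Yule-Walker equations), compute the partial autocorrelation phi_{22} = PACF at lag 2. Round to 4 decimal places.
\phi_{22} = -0.0140

The PACF at lag k is phi_{kk}, the last component of the solution
to the Yule-Walker system G_k phi = r_k where
  (G_k)_{ij} = rho(|i - j|), (r_k)_i = rho(i), i,j = 1..k.
Equivalently, Durbin-Levinson gives phi_{kk} iteratively:
  phi_{11} = rho(1)
  phi_{kk} = [rho(k) - sum_{j=1..k-1} phi_{k-1,j} rho(k-j)]
            / [1 - sum_{j=1..k-1} phi_{k-1,j} rho(j)],
  phi_{k,j} = phi_{k-1,j} - phi_{kk} phi_{k-1,k-j},  j = 1..k-1.
Step k = 1:
  phi_11 = rho(1) = 0.0838.
Step k = 2:
  phi_22 = [rho(2) - phi_11 rho(1)] / [1 - phi_11 rho(1)] = [-0.0069 - (0.0838)(0.0838)] / [1 - (0.0838)(0.0838)]
         = -0.01392244 / 0.99297756 = -0.014.
Therefore phi_{22} = -0.0140.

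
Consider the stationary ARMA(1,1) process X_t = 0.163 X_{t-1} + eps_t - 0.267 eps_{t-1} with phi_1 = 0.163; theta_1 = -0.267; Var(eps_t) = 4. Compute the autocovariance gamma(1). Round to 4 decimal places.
\gamma(1) = -0.4088

Multiply the model equation by X_{t-k} and take expectations. With theta_0 = psi_0 = 1 and psi_j the MA(infinity) weights, this gives
  gamma(k) - sum_i phi_i gamma(k-i) = c_k,
  c_k = sigma^2 * sum_{j=k..q} theta_j psi_{j-k}   (c_k = 0 for k > q),
using gamma(-m) = gamma(m).
psi-weights needed (psi_j = theta_j + sum_i phi_i psi_{j-i}):
  psi_1 = theta_1 + phi_1 = -0.267 + (0.163) = -0.104
Right-hand sides:
  c_0 = sigma^2 (1 + theta_1 psi_1) = 4 * (1 + (-0.267)(-0.104)) = 4 * 1.027768 = 4.111072
  c_1 = sigma^2 theta_1 = 4 * (-0.267) = -1.068
  c_2 = 0
Equations for k = 0 and k = 1 (AR order 1):
  gamma(0) = phi_1 gamma(1) + c_0
  gamma(1) = phi_1 gamma(0) + c_1
Substituting the second into the first: gamma(0) (1 - phi_1^2) = c_0 + phi_1 c_1, so
  gamma(0) = (c_0 + phi_1 c_1) / (1 - phi_1^2) = (4.111072 + (0.163)(-1.068)) / (1 - (0.163)^2) = 3.936988 / 0.973431 = 4.044445.
  gamma(1) = phi_1 gamma(0) + c_1 = (0.163)(4.044445) + (-1.068) = -0.408755.
Therefore gamma(1) = -0.4088 (to 4 decimal places).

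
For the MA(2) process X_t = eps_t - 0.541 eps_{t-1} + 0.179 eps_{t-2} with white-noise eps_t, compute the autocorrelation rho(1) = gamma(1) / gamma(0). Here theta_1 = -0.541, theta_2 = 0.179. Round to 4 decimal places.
\rho(1) = -0.4815

For an MA(q) process with theta_0 = 1, the autocovariance is
  gamma(k) = sigma^2 * sum_{i=0..q-k} theta_i * theta_{i+k},
and rho(k) = gamma(k) / gamma(0). Sigma^2 cancels.
  numerator   = (1)*(-0.541) + (-0.541)*(0.179) = -0.637839.
  denominator = (1)^2 + (-0.541)^2 + (0.179)^2 = 1.324722.
  rho(1) = -0.637839 / 1.324722 = -0.4815.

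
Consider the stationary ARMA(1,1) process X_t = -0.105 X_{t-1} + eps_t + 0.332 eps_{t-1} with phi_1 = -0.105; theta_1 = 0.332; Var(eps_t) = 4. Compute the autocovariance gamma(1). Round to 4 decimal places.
\gamma(1) = 0.8861

Multiply the model equation by X_{t-k} and take expectations. With theta_0 = psi_0 = 1 and psi_j the MA(infinity) weights, this gives
  gamma(k) - sum_i phi_i gamma(k-i) = c_k,
  c_k = sigma^2 * sum_{j=k..q} theta_j psi_{j-k}   (c_k = 0 for k > q),
using gamma(-m) = gamma(m).
psi-weights needed (psi_j = theta_j + sum_i phi_i psi_{j-i}):
  psi_1 = theta_1 + phi_1 = 0.332 + (-0.105) = 0.227
Right-hand sides:
  c_0 = sigma^2 (1 + theta_1 psi_1) = 4 * (1 + (0.332)(0.227)) = 4 * 1.075364 = 4.301456
  c_1 = sigma^2 theta_1 = 4 * (0.332) = 1.328
  c_2 = 0
Equations for k = 0 and k = 1 (AR order 1):
  gamma(0) = phi_1 gamma(1) + c_0
  gamma(1) = phi_1 gamma(0) + c_1
Substituting the second into the first: gamma(0) (1 - phi_1^2) = c_0 + phi_1 c_1, so
  gamma(0) = (c_0 + phi_1 c_1) / (1 - phi_1^2) = (4.301456 + (-0.105)(1.328)) / (1 - (-0.105)^2) = 4.162016 / 0.988975 = 4.208414.
  gamma(1) = phi_1 gamma(0) + c_1 = (-0.105)(4.208414) + (1.328) = 0.886117.
Therefore gamma(1) = 0.8861 (to 4 decimal places).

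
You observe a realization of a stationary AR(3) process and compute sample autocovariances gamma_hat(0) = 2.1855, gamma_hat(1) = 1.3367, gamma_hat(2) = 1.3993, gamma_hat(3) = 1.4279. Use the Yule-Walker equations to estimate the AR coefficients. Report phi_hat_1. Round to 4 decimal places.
\hat\phi_{1} = 0.2120

The Yule-Walker equations for an AR(p) process read, in matrix form,
  Gamma_p phi = r_p,   with   (Gamma_p)_{ij} = gamma(|i - j|),
                       (r_p)_i = gamma(i),   i,j = 1..p.
Substitute the sample gammas (Toeplitz matrix and right-hand side of size 3):
  Gamma_p = [[2.1855, 1.3367, 1.3993], [1.3367, 2.1855, 1.3367], [1.3993, 1.3367, 2.1855]]
  r_p     = [1.3367, 1.3993, 1.4279]
Written out (R1..R3):
  (R1) 2.1855 phi_1 + 1.3367 phi_2 + 1.3993 phi_3 = 1.3367
  (R2) 1.3367 phi_1 + 2.1855 phi_2 + 1.3367 phi_3 = 1.3993
  (R3) 1.3993 phi_1 + 1.3367 phi_2 + 2.1855 phi_3 = 1.4279
Gaussian elimination:
  R2 <- R2 - (1.3367/2.1855) R1 = R2 - (0.611622) R1:  1.367945 phi_2 + 0.480857 phi_3 = 0.581745
  R3 <- R3 - (1.3993/2.1855) R1 = R3 - (0.640265) R1:  0.480857 phi_2 + 1.289577 phi_3 = 0.572057
  R3 <- R3 - (0.480857/1.367945) R2 = R3 - (0.351518) R2:  1.120547 phi_3 = 0.367563
Back-substitution:
  phi_hat_3 = 0.367563 / 1.120547 = 0.328022
  phi_hat_2 = (0.581745 - (0.480857)(0.328022)) / 1.367945 = 0.309964
  phi_hat_1 = (1.3367 - (1.3367)(0.309964) - (1.3993)(0.328022)) / 2.1855 = 0.212021
So phi_hat = [0.2120, 0.3100, 0.3280].
Therefore phi_hat_1 = 0.2120.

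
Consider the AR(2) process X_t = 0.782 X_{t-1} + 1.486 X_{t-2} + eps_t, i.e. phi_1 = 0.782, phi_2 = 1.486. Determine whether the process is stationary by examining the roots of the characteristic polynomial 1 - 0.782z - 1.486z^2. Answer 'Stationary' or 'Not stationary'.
\text{Not stationary}

The AR(p) characteristic polynomial is P(z) = 1 - 0.782z - 1.486z^2.
Stationarity requires all roots to lie outside the unit circle, i.e. |z| > 1 for every root.
Set 1 + (-0.782) z + (-1.486) z^2 = 0, i.e. a z^2 + b z + c = 0 with a = -1.486, b = -0.782, c = 1.
Discriminant D = b^2 - 4ac = (-0.782)^2 - 4*(-1.486)*1 = 0.611524 - (-5.944) = 6.555524.
D >= 0, so the roots are real: z = (-b +/- sqrt(D)) / (2a) = (0.782 +/- 2.560376) / (-2.972).
  z_1 = (0.782 + 2.560376) / (-2.972) = -1.1246,   |z_1| = 1.1246.
  z_2 = (0.782 - 2.560376) / (-2.972) = 0.5984,   |z_2| = 0.5984.
Moduli of all roots: 1.1246, 0.5984.
All moduli strictly greater than 1? No.
Verdict: Not stationary.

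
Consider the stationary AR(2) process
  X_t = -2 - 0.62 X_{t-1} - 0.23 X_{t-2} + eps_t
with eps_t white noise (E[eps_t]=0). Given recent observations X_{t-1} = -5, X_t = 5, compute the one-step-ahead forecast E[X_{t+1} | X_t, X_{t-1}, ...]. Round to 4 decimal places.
E[X_{t+1} \mid \mathcal F_t] = -3.9500

For an AR(p) model X_t = c + sum_i phi_i X_{t-i} + eps_t, the
one-step-ahead conditional mean is
  E[X_{t+1} | X_t, ...] = c + sum_i phi_i X_{t+1-i}.
Substitute known values:
  E[X_{t+1} | ...] = -2 + (-0.62) * (5) + (-0.23) * (-5)
                   = -3.9500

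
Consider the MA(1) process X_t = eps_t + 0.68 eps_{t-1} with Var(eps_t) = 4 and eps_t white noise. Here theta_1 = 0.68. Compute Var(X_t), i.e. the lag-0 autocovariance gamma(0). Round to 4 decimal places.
\gamma(0) = 5.8496

For an MA(q) process X_t = eps_t + sum_i theta_i eps_{t-i} with
Var(eps_t) = sigma^2, the variance is
  gamma(0) = sigma^2 * (1 + sum_i theta_i^2).
  sum_i theta_i^2 = (0.68)^2 = 0.4624.
  gamma(0) = 4 * (1 + 0.4624) = 4 * 1.4624 = 5.8496.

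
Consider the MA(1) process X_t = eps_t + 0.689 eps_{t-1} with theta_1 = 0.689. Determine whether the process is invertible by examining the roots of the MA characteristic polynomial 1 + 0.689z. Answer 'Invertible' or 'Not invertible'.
\text{Invertible}

The MA(q) characteristic polynomial is P(z) = 1 + 0.689z.
Invertibility requires all roots to lie outside the unit circle, i.e. |z| > 1 for every root.
This is linear in z: 1 + (0.689) z = 0  =>  z = -1/(0.689) = -1.451379,  |z| = 1.451379.
Moduli of all roots: 1.4514.
All moduli strictly greater than 1? Yes.
Verdict: Invertible.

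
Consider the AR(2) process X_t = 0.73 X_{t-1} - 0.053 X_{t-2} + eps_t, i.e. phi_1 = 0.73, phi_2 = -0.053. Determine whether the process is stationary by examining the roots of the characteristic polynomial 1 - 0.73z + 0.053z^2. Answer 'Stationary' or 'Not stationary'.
\text{Stationary}

The AR(p) characteristic polynomial is P(z) = 1 - 0.73z + 0.053z^2.
Stationarity requires all roots to lie outside the unit circle, i.e. |z| > 1 for every root.
Set 1 + (-0.73) z + (0.053) z^2 = 0, i.e. a z^2 + b z + c = 0 with a = 0.053, b = -0.73, c = 1.
Discriminant D = b^2 - 4ac = (-0.73)^2 - 4*(0.053)*1 = 0.5329 - (0.212) = 0.3209.
D >= 0, so the roots are real: z = (-b +/- sqrt(D)) / (2a) = (0.73 +/- 0.56648) / (0.106).
  z_1 = (0.73 + 0.56648) / (0.106) = 12.2309,   |z_1| = 12.2309.
  z_2 = (0.73 - 0.56648) / (0.106) = 1.5426,   |z_2| = 1.5426.
Moduli of all roots: 12.2309, 1.5426.
All moduli strictly greater than 1? Yes.
Verdict: Stationary.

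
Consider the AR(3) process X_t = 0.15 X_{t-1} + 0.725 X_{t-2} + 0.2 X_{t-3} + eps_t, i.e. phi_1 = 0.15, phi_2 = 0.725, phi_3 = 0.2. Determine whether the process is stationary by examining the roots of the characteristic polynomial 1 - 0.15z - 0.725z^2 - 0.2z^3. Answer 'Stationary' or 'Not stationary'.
\text{Not stationary}

The AR(p) characteristic polynomial is P(z) = 1 - 0.15z - 0.725z^2 - 0.2z^3.
Stationarity requires all roots to lie outside the unit circle, i.e. |z| > 1 for every root.
Degree 3: look for a simple real root z0 first, then factor out (1 - z/z0) and solve the remaining quadratic.
Testing z0 = -2: P(-2) = 1 + (-0.15)(-2) + (-0.725)(-2)^2 + (-0.2)(-2)^3
  = 1 + (0.3) + (-2.9) + (1.6) = 0.  So z_0 = -2 is a root, |z_0| = 2.
Divide out the factor (1 + 0.5 z) = (1 - z/z0) (since 1/z0 = -0.5):
  P(z) = (1 + 0.5 z)(1 + (-0.65) z + (-0.4) z^2)
  [check: z-coef -0.65 - (-0.5) = -0.15; z^2-coef -0.4 - (-0.5)(-0.65) = -0.725; z^3-coef -(-0.5)(-0.4) = -0.2.]
Remaining roots from the quadratic factor 1 + (-0.65) z + (-0.4) z^2:
  Set 1 + (-0.65) z + (-0.4) z^2 = 0, i.e. a z^2 + b z + c = 0 with a = -0.4, b = -0.65, c = 1.
  Discriminant D = b^2 - 4ac = (-0.65)^2 - 4*(-0.4)*1 = 0.4225 - (-1.6) = 2.0225.
  D >= 0, so the roots are real: z = (-b +/- sqrt(D)) / (2a) = (0.65 +/- 1.422146) / (-0.8).
    z_1 = (0.65 + 1.422146) / (-0.8) = -2.5902,   |z_1| = 2.5902.
    z_2 = (0.65 - 1.422146) / (-0.8) = 0.9652,   |z_2| = 0.9652.
Moduli of all roots: 2.0000, 2.5902, 0.9652.
All moduli strictly greater than 1? No.
Verdict: Not stationary.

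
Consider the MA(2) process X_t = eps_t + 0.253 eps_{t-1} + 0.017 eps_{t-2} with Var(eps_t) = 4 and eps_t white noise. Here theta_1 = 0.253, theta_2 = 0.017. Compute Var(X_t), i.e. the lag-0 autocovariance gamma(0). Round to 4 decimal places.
\gamma(0) = 4.2572

For an MA(q) process X_t = eps_t + sum_i theta_i eps_{t-i} with
Var(eps_t) = sigma^2, the variance is
  gamma(0) = sigma^2 * (1 + sum_i theta_i^2).
  sum_i theta_i^2 = (0.253)^2 + (0.017)^2 = 0.064009 + 0.000289 = 0.064298.
  gamma(0) = 4 * (1 + 0.064298) = 4 * 1.064298 = 4.257192, which rounds to 4.2572.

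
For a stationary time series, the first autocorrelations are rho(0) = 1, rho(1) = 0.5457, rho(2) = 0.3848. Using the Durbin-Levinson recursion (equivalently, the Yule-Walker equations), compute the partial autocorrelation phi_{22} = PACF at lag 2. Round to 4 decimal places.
\phi_{22} = 0.1239

The PACF at lag k is phi_{kk}, the last component of the solution
to the Yule-Walker system G_k phi = r_k where
  (G_k)_{ij} = rho(|i - j|), (r_k)_i = rho(i), i,j = 1..k.
Equivalently, Durbin-Levinson gives phi_{kk} iteratively:
  phi_{11} = rho(1)
  phi_{kk} = [rho(k) - sum_{j=1..k-1} phi_{k-1,j} rho(k-j)]
            / [1 - sum_{j=1..k-1} phi_{k-1,j} rho(j)],
  phi_{k,j} = phi_{k-1,j} - phi_{kk} phi_{k-1,k-j},  j = 1..k-1.
Step k = 1:
  phi_11 = rho(1) = 0.5457.
Step k = 2:
  phi_22 = [rho(2) - phi_11 rho(1)] / [1 - phi_11 rho(1)] = [0.3848 - (0.5457)(0.5457)] / [1 - (0.5457)(0.5457)]
         = 0.08701151 / 0.70221151 = 0.1239.
Therefore phi_{22} = 0.1239.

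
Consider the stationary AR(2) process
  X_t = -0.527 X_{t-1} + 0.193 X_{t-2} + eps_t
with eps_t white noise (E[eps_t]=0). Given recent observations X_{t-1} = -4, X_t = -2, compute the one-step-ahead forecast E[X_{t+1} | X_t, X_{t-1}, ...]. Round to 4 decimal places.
E[X_{t+1} \mid \mathcal F_t] = 0.2820

For an AR(p) model X_t = c + sum_i phi_i X_{t-i} + eps_t, the
one-step-ahead conditional mean is
  E[X_{t+1} | X_t, ...] = c + sum_i phi_i X_{t+1-i}.
Substitute known values:
  E[X_{t+1} | ...] = (-0.527) * (-2) + (0.193) * (-4)
                   = 0.2820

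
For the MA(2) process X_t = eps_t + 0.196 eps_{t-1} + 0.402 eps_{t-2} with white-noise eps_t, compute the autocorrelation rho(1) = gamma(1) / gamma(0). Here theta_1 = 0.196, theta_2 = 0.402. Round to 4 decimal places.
\rho(1) = 0.2290

For an MA(q) process with theta_0 = 1, the autocovariance is
  gamma(k) = sigma^2 * sum_{i=0..q-k} theta_i * theta_{i+k},
and rho(k) = gamma(k) / gamma(0). Sigma^2 cancels.
  numerator   = (1)*(0.196) + (0.196)*(0.402) = 0.274792.
  denominator = (1)^2 + (0.196)^2 + (0.402)^2 = 1.20002.
  rho(1) = 0.274792 / 1.20002 = 0.2290.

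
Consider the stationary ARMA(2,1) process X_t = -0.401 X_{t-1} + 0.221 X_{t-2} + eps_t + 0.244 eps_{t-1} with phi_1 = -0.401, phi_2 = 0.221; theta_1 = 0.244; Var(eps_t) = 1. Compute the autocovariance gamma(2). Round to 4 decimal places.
\gamma(2) = 0.3686

Multiply the model equation by X_{t-k} and take expectations. With theta_0 = psi_0 = 1 and psi_j the MA(infinity) weights, this gives
  gamma(k) - sum_i phi_i gamma(k-i) = c_k,
  c_k = sigma^2 * sum_{j=k..q} theta_j psi_{j-k}   (c_k = 0 for k > q),
using gamma(-m) = gamma(m).
psi-weights needed (psi_j = theta_j + sum_i phi_i psi_{j-i}):
  psi_1 = theta_1 + phi_1 = 0.244 + (-0.401) = -0.157
Right-hand sides:
  c_0 = sigma^2 (1 + theta_1 psi_1) = 1 * (1 + (0.244)(-0.157)) = 1 * 0.961692 = 0.961692
  c_1 = sigma^2 theta_1 = 1 * (0.244) = 0.244
  c_2 = 0
Equations for k = 0, 1, 2 (AR order 2, c_2 = 0):
  (E0) gamma(0) = phi_1 gamma(1) + phi_2 gamma(2) + c_0
  (E1) gamma(1) = phi_1 gamma(0) + phi_2 gamma(1) + c_1
  (E2) gamma(2) = phi_1 gamma(1) + phi_2 gamma(0)
From (E1): gamma(1) = A gamma(0) + B with
  A = phi_1 / (1 - phi_2) = -0.401 / 0.779 = -0.514763,   B = c_1 / (1 - phi_2) = 0.244 / 0.779 = 0.313222.
Insert (E2) into (E0): gamma(0) (1 - phi_2^2) = phi_1 (1 + phi_2) gamma(1) + c_0.
  phi_1 (1 + phi_2) = (-0.401)(1.221) = -0.489621,   1 - phi_2^2 = 0.951159.
Replace gamma(1) by A gamma(0) + B and collect gamma(0):
  gamma(0) [0.951159 - (-0.489621)(-0.514763)] = (-0.489621)(0.313222) + 0.961692
  gamma(0) * 0.69912 = 0.808332
  gamma(0) = 0.808332 / 0.69912 = 1.156213.
  gamma(1) = A gamma(0) + B = (-0.514763)(1.156213) + (0.313222) = -0.281953.
  gamma(2) = phi_1 gamma(1) + phi_2 gamma(0) = (-0.401)(-0.281953) + (0.221)(1.156213) = 0.368586.
Therefore gamma(2) = 0.3686 (to 4 decimal places).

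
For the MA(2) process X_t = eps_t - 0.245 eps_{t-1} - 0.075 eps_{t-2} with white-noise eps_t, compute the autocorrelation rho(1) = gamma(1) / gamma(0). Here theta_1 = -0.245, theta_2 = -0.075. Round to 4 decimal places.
\rho(1) = -0.2127

For an MA(q) process with theta_0 = 1, the autocovariance is
  gamma(k) = sigma^2 * sum_{i=0..q-k} theta_i * theta_{i+k},
and rho(k) = gamma(k) / gamma(0). Sigma^2 cancels.
  numerator   = (1)*(-0.245) + (-0.245)*(-0.075) = -0.226625.
  denominator = (1)^2 + (-0.245)^2 + (-0.075)^2 = 1.06565.
  rho(1) = -0.226625 / 1.06565 = -0.2127.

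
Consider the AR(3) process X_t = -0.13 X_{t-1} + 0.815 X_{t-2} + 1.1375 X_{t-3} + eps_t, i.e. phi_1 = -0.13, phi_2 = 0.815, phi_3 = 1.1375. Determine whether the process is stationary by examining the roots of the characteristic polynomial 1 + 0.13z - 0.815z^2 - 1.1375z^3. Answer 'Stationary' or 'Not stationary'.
\text{Not stationary}

The AR(p) characteristic polynomial is P(z) = 1 + 0.13z - 0.815z^2 - 1.1375z^3.
Stationarity requires all roots to lie outside the unit circle, i.e. |z| > 1 for every root.
Degree 3: look for a simple real root z0 first, then factor out (1 - z/z0) and solve the remaining quadratic.
Testing z0 = 0.8: P(0.8) = 1 + (0.13)(0.8) + (-0.815)(0.8)^2 + (-1.1375)(0.8)^3
  = 1 + (0.104) + (-0.5216) + (-0.5824) = 0.  So z_0 = 0.8 is a root, |z_0| = 0.8.
Divide out the factor (1 - 1.25 z) = (1 - z/z0) (since 1/z0 = 1.25):
  P(z) = (1 - 1.25 z)(1 + (1.38) z + (0.91) z^2)
  [check: z-coef 1.38 - (1.25) = 0.13; z^2-coef 0.91 - (1.25)(1.38) = -0.815; z^3-coef -(1.25)(0.91) = -1.1375.]
Remaining roots from the quadratic factor 1 + (1.38) z + (0.91) z^2:
  Set 1 + (1.38) z + (0.91) z^2 = 0, i.e. a z^2 + b z + c = 0 with a = 0.91, b = 1.38, c = 1.
  Discriminant D = b^2 - 4ac = (1.38)^2 - 4*(0.91)*1 = 1.9044 - (3.64) = -1.7356.
  D < 0, so the roots are the complex-conjugate pair z = (-b +/- i sqrt(-D)) / (2a) = -0.7582 +/- 0.7239i.
  For a conjugate pair |z|^2 = z * conj(z) = (product of roots) = c/a = 1/(0.91) = 1.098901, so |z| = sqrt(1.098901) = 1.0483 for both roots.
Moduli of all roots: 0.8000, 1.0483, 1.0483.
All moduli strictly greater than 1? No.
Verdict: Not stationary.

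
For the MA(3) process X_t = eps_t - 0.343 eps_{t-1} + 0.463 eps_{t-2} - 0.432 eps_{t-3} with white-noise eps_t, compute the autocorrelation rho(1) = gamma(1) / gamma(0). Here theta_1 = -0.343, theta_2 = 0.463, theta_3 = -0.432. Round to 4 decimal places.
\rho(1) = -0.4621

For an MA(q) process with theta_0 = 1, the autocovariance is
  gamma(k) = sigma^2 * sum_{i=0..q-k} theta_i * theta_{i+k},
and rho(k) = gamma(k) / gamma(0). Sigma^2 cancels.
  numerator   = (1)*(-0.343) + (-0.343)*(0.463) + (0.463)*(-0.432) = -0.701825.
  denominator = (1)^2 + (-0.343)^2 + (0.463)^2 + (-0.432)^2 = 1.518642.
  rho(1) = -0.701825 / 1.518642 = -0.4621.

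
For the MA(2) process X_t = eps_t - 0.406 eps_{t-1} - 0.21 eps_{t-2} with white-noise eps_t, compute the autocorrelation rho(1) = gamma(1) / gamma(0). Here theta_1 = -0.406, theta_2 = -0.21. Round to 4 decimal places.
\rho(1) = -0.2653

For an MA(q) process with theta_0 = 1, the autocovariance is
  gamma(k) = sigma^2 * sum_{i=0..q-k} theta_i * theta_{i+k},
and rho(k) = gamma(k) / gamma(0). Sigma^2 cancels.
  numerator   = (1)*(-0.406) + (-0.406)*(-0.21) = -0.32074.
  denominator = (1)^2 + (-0.406)^2 + (-0.21)^2 = 1.208936.
  rho(1) = -0.32074 / 1.208936 = -0.2653.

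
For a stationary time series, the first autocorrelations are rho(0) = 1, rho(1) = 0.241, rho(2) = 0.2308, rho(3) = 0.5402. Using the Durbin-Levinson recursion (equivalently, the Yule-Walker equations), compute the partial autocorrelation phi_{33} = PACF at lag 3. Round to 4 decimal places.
\phi_{33} = 0.4950

The PACF at lag k is phi_{kk}, the last component of the solution
to the Yule-Walker system G_k phi = r_k where
  (G_k)_{ij} = rho(|i - j|), (r_k)_i = rho(i), i,j = 1..k.
Equivalently, Durbin-Levinson gives phi_{kk} iteratively:
  phi_{11} = rho(1)
  phi_{kk} = [rho(k) - sum_{j=1..k-1} phi_{k-1,j} rho(k-j)]
            / [1 - sum_{j=1..k-1} phi_{k-1,j} rho(j)],
  phi_{k,j} = phi_{k-1,j} - phi_{kk} phi_{k-1,k-j},  j = 1..k-1.
Step k = 1:
  phi_11 = rho(1) = 0.241.
Step k = 2:
  phi_22 = [rho(2) - phi_11 rho(1)] / [1 - phi_11 rho(1)] = [0.2308 - (0.241)(0.241)] / [1 - (0.241)(0.241)]
         = 0.172719 / 0.941919 = 0.183369.
  Update: phi_21 = phi_11 - phi_22 phi_11 = 0.241 - (0.183369)(0.241) = 0.196808.
Step k = 3:
  phi_33 = [rho(3) - phi_21 rho(2) - phi_22 rho(1)] / [1 - phi_21 rho(1) - phi_22 rho(2)]
    numerator   = 0.5402 - (0.196808)(0.2308) - (0.183369)(0.241) = 0.45058472
    denominator = 1 - (0.196808)(0.241) - (0.183369)(0.2308) = 0.91024764
  phi_33 = 0.45058472 / 0.91024764 = 0.495.
Therefore phi_{33} = 0.4950.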